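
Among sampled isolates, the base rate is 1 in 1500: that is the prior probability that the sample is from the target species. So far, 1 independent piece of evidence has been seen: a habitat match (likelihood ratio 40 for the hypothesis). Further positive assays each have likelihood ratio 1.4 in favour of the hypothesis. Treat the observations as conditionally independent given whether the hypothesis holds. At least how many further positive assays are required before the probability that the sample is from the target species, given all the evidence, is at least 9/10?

Prior odds = (1/1500)/(1499/1500) = 1/1499.
Bayes factor of the evidence already in hand = 40.
Odds after that evidence = (1/1499) × 40 = 40/1499.
Target odds = 0.9/0.1 = 9.
Need 1.4ⁿ ≥ 9 ÷ (40/1499) = 337.275.
1.4¹⁷ ≈304.913 falls short of 337.275 but 1.4¹⁸ ≈426.879 reaches it, so n = 18.

18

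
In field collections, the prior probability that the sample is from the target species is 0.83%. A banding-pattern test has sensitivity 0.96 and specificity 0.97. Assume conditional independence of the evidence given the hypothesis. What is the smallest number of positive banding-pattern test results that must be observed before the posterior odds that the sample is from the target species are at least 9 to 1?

3

Prior odds: 0.0083 ÷ 0.9917 = 83/9917.
False-positive rate = 1 − 0.97 = 0.03; likelihood ratio of a positive = 0.96/0.03 = 32.
Target odds = 9.
Require 32ⁿ ≥ 9 ÷ (83/9917) = 89253/83.
32² = 1024 falls short of 89253/83 but 32³ = 32768 reaches it, so n = 3.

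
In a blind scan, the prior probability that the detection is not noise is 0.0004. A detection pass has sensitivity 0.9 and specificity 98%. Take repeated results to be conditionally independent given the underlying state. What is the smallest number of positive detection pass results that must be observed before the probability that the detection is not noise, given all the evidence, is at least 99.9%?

Prior odds: 0.0004 ÷ 0.9996 = 1/2499.
False-positive rate = 1 − 0.98 = 0.02; likelihood ratio of a positive = 0.9/0.02 = 45.
Target odds: 0.999 ÷ 0.001 = 999.
Need (1/2499) × 45ⁿ ≥ 999, i.e. 45ⁿ ≥ 2496501.
45³ = 91125 falls short of 2496501 but 45⁴ = 4100625 reaches it, so n = 4.

4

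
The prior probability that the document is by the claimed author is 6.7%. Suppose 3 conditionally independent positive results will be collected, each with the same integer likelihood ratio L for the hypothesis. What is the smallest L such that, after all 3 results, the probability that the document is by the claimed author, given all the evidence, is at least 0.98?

Prior odds = 0.067/0.933 = 67/933.
Target odds = 0.98/0.02 = 49.
Need L³ ≥ 49 ÷ (67/933) = 45717/67.
8³ = 512 < 45717/67 ≤ 729 = 9³, so L = 9.

9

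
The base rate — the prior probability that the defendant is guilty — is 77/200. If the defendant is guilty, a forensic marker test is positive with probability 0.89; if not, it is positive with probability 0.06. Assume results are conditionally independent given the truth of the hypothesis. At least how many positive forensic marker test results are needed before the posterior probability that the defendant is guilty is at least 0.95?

Prior odds = 0.385/0.615 = 77/123.
Likelihood ratio of a positive = 0.89/0.06 = 89/6.
Target posterior odds = 0.95/0.05 = 19.
Need (77/123) × (89/6)ⁿ ≥ 19, i.e. (89/6)ⁿ ≥ 2337/77.
(89/6)¹ = 89/6 falls short of 2337/77 but (89/6)² = 7921/36 reaches it, so n = 2.

2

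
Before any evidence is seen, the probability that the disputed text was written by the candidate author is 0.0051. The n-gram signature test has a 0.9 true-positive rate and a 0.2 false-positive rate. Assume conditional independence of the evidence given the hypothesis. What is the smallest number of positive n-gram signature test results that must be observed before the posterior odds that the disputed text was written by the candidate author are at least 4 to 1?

Prior odds = 0.0051/0.9949 = 51/9949.
Likelihood ratio of a positive result = 0.9/0.2 = 4.5.
Target odds = 4.
Need (51/9949) × 4.5ⁿ ≥ 4, i.e. 4.5ⁿ ≥ 39796/51.
4.5⁴ = 410.0625 falls short of 39796/51 but 4.5⁵ = 1845.28125 reaches it, so n = 5.

5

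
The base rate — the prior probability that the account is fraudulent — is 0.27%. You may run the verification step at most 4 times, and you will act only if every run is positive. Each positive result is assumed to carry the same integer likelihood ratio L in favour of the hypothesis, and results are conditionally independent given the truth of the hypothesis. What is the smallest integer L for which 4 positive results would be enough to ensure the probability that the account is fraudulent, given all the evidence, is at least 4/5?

7

Prior odds = 0.0027/0.9973 = 27/9973.
Target odds = 0.8/0.2 = 4.
Need L⁴ ≥ 4 ÷ (27/9973) = 39892/27.
6⁴ = 1296 < 39892/27 ≤ 2401 = 7⁴, so L = 7.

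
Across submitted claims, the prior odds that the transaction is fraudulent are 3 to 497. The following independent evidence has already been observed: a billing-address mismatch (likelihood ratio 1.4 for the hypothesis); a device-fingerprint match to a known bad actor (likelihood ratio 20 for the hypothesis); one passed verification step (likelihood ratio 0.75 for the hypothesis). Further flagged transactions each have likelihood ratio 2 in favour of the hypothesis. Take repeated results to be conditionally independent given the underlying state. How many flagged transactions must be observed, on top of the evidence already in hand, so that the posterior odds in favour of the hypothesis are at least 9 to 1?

Prior odds = 3/497.
Combined Bayes factor of the evidence already in hand = 1.4 × 20 × 0.75 = 21.
Odds after that evidence = (3/497) × 21 = 9/71.
Target odds = 9.
Need 2ⁿ ≥ 9 ÷ (9/71) = 71.
2⁶ = 64 falls short of 71 but 2⁷ = 128 reaches it, so n = 7.

7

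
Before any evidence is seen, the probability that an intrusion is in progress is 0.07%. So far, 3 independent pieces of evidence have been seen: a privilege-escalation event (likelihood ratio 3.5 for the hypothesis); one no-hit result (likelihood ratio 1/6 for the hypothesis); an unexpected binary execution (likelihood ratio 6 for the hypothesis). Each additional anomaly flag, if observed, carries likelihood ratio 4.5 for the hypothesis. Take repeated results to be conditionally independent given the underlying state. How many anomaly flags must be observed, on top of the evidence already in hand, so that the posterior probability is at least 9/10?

Prior odds = 0.0007/0.9993 = 7/9993.
Combined Bayes factor of the evidence already in hand = 3.5 × (1/6) × 6 = 3.5.
Odds after that evidence = (7/9993) × 3.5 = 49/19986.
Target odds = 0.9/0.1 = 9.
Need 4.5ⁿ ≥ 9 ÷ (49/19986) = 179874/49.
4.5⁵ = 1845.28125 falls short of 179874/49 but 4.5⁶ = 8303.765625 reaches it, so n = 6.

6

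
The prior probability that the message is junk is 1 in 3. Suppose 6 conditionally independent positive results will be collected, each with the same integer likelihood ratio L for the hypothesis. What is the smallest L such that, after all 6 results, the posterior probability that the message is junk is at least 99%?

3

Prior odds = (1/3)/(2/3) = 0.5.
Target odds = 0.99/0.01 = 99.
Need L⁶ ≥ 99 ÷ 0.5 = 198.
2⁶ = 64 < 198 ≤ 729 = 3⁶, so L = 3.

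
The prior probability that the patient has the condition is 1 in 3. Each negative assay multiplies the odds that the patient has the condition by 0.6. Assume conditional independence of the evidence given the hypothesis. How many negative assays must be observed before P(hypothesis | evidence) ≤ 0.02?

Prior odds: (1/3) ÷ (2/3) = 0.5.
Likelihood ratio per negative assay = 0.6.
Target odds: 0.02 ÷ 0.98 = 1/49.
Need 0.5 × 0.6ⁿ ≤ 1/49, i.e. 0.6ⁿ ≤ 2/49.
0.6⁶ = 729/15625 is still above 2/49 but 0.6⁷ = 2187/78125 is at or below it, so n = 7.

7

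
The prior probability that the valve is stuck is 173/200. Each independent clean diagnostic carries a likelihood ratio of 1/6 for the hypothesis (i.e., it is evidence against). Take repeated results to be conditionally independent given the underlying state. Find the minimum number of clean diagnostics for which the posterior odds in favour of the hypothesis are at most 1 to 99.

Prior odds = 0.865/0.135 = 173/27.
Likelihood ratio per clean diagnostic = 1/6.
Target odds = 1/99.
Require (1/6)ⁿ ≤ 1/99 ÷ (173/27) = 3/1903.
(1/6)³ = 1/216 is still above 3/1903 but (1/6)⁴ = 1/1296 is at or below it, so n = 4.

4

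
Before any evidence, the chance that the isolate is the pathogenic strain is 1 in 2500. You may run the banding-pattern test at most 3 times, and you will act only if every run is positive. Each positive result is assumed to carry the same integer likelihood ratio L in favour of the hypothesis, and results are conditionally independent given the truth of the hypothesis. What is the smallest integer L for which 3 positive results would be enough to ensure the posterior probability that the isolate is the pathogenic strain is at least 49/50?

50

Prior odds = 0.0004/0.9996 = 1/2499.
Target odds = 0.98/0.02 = 49.
Need L³ ≥ 49 ÷ (1/2499) = 122451.
49³ = 117649 < 122451 ≤ 125000 = 50³, so L = 50.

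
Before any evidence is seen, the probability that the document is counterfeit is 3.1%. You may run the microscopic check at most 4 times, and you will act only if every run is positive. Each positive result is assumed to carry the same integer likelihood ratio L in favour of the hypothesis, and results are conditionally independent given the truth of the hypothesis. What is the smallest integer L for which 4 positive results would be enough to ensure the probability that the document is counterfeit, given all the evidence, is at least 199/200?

Prior odds = 0.031/0.969 = 31/969.
Target odds = 0.995/0.005 = 199.
Need L⁴ ≥ 199 ÷ (31/969) = 192831/31.
8⁴ = 4096 < 192831/31 ≤ 6561 = 9⁴, so L = 9.

9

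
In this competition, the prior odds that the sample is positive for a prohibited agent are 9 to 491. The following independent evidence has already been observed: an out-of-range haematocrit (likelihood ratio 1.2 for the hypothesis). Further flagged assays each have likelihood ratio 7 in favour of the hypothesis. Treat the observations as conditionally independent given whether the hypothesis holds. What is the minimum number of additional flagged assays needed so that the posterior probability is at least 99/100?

Prior odds = 9/491.
Bayes factor of the evidence already in hand = 1.2.
Odds after that evidence = (9/491) × 1.2 = 54/2455.
Target odds = 0.99/0.01 = 99.
Need 7ⁿ ≥ 99 ÷ (54/2455) = 27005/6.
7⁴ = 2401 falls short of 27005/6 but 7⁵ = 16807 reaches it, so n = 5.

5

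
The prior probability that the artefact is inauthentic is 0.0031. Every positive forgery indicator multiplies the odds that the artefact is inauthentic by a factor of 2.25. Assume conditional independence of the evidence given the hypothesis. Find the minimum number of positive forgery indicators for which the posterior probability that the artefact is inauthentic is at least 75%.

Prior odds = 0.0031/0.9969 = 31/9969.
Likelihood ratio per positive forgery indicator = 2.25.
Target posterior odds = 0.75/0.25 = 3.
Require 2.25ⁿ ≥ 3 ÷ (31/9969) = 29907/31.
2.25⁸ = 43046721/65536 falls short of 29907/31 but 2.25⁹ = 387420489/262144 reaches it, so n = 9.

9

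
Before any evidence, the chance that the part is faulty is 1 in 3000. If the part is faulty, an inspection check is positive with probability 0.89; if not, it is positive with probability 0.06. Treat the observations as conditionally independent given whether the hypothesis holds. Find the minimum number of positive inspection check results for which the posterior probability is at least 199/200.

Prior odds: (1/3000) ÷ (2999/3000) = 1/2999.
Likelihood ratio of a positive = 0.89/0.06 = 89/6.
Target odds: 0.995 ÷ 0.005 = 199.
Need (1/2999) × (89/6)ⁿ ≥ 199, i.e. (89/6)ⁿ ≥ 596801.
(89/6)⁴ = 62742241/1296 falls short of 596801 but (89/6)⁵ ≈718115 reaches it, so n = 5.

5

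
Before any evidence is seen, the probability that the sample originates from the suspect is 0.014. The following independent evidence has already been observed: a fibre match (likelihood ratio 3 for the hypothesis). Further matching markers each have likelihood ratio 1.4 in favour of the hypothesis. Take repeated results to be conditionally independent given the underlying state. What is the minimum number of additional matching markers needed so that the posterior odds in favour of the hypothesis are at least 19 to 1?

Prior odds = 0.014/0.986 = 7/493.
Bayes factor of the evidence already in hand = 3.
Odds after that evidence = (7/493) × 3 = 21/493.
Target odds = 19.
Need 1.4ⁿ ≥ 19 ÷ (21/493) = 9367/21.
1.4¹⁸ ≈426.879 falls short of 9367/21 but 1.4¹⁹ ≈597.63 reaches it, so n = 19.

19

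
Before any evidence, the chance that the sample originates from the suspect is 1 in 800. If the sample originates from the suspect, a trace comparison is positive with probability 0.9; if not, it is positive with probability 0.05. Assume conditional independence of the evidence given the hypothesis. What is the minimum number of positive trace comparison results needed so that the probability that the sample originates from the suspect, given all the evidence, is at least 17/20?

Prior odds: 0.00125 ÷ 0.99875 = 1/799.
Likelihood ratio of a positive = 0.9/0.05 = 18.
Target posterior odds = 0.85/0.15 = 17/3.
Require 18ⁿ ≥ 17/3 ÷ (1/799) = 13583/3.
18² = 324 falls short of 13583/3 but 18³ = 5832 reaches it, so n = 3.

3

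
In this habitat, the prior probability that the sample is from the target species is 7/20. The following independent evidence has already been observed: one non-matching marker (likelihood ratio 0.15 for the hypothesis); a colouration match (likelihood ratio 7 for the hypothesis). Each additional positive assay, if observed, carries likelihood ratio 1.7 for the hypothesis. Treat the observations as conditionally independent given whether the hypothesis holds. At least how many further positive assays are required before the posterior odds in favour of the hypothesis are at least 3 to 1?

4

Prior odds = 0.35/0.65 = 7/13.
Combined Bayes factor of the evidence already in hand = 0.15 × 7 = 1.05.
Odds after that evidence = (7/13) × 1.05 = 147/260.
Target odds = 3.
Need 1.7ⁿ ≥ 3 ÷ (147/260) = 260/49.
1.7³ = 4.913 falls short of 260/49 but 1.7⁴ = 8.3521 reaches it, so n = 4.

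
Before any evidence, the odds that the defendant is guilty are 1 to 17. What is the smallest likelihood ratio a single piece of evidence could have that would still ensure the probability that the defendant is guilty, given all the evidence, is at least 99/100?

Prior odds = 1/17.
Target odds = 0.99/0.01 = 99.
Required Bayes factor = 99 ÷ (1/17) = 1683.

1683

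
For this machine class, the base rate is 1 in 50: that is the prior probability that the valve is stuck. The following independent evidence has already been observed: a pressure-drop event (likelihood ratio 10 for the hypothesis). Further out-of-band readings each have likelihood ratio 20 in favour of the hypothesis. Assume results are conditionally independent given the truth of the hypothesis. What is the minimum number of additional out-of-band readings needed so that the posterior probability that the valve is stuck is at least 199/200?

3

Prior odds = 0.02/0.98 = 1/49.
Bayes factor of the evidence already in hand = 10.
Odds after that evidence = (1/49) × 10 = 10/49.
Target odds = 0.995/0.005 = 199.
Need 20ⁿ ≥ 199 ÷ (10/49) = 975.1.
20² = 400 falls short of 975.1 but 20³ = 8000 reaches it, so n = 3.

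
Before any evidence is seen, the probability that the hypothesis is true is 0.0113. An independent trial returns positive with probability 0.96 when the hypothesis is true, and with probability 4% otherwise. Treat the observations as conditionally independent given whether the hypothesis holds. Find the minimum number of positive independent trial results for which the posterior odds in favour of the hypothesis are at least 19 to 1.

Prior odds = 0.0113/0.9887 = 113/9887.
Likelihood ratio of a positive result = 0.96/0.04 = 24.
Target odds = 19.
Need (113/9887) × 24ⁿ ≥ 19, i.e. 24ⁿ ≥ 187853/113.
24² = 576 falls short of 187853/113 but 24³ = 13824 reaches it, so n = 3.

3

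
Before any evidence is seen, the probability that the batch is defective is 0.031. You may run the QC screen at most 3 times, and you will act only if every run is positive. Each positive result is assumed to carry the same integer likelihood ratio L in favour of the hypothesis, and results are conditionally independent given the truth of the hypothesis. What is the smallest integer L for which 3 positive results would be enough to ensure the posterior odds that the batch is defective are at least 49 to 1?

12

Prior odds = 0.031/0.969 = 31/969.
Target odds = 49.
Need L³ ≥ 49 ÷ (31/969) = 47481/31.
11³ = 1331 < 47481/31 ≤ 1728 = 12³, so L = 12.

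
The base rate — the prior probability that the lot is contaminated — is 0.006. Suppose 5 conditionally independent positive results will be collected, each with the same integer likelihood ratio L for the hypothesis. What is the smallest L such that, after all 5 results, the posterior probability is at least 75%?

Prior odds = 0.006/0.994 = 3/497.
Target odds = 0.75/0.25 = 3.
Need L⁵ ≥ 3 ÷ (3/497) = 497.
3⁵ = 243 < 497 ≤ 1024 = 4⁵, so L = 4.

4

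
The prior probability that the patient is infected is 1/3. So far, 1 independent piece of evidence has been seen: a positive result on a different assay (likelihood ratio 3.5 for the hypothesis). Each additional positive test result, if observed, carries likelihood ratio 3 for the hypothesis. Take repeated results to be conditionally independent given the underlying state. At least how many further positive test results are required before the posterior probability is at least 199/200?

Prior odds = (1/3)/(2/3) = 0.5.
Bayes factor of the evidence already in hand = 3.5.
Odds after that evidence = 0.5 × 3.5 = 1.75.
Target odds = 0.995/0.005 = 199.
Need 3ⁿ ≥ 199 ÷ 1.75 = 796/7.
3⁴ = 81 falls short of 796/7 but 3⁵ = 243 reaches it, so n = 5.

5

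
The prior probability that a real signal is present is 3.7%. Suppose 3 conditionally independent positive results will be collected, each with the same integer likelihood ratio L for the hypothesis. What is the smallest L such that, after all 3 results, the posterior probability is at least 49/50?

11

Prior odds = 0.037/0.963 = 37/963.
Target odds = 0.98/0.02 = 49.
Need L³ ≥ 49 ÷ (37/963) = 47187/37.
10³ = 1000 < 47187/37 ≤ 1331 = 11³, so L = 11.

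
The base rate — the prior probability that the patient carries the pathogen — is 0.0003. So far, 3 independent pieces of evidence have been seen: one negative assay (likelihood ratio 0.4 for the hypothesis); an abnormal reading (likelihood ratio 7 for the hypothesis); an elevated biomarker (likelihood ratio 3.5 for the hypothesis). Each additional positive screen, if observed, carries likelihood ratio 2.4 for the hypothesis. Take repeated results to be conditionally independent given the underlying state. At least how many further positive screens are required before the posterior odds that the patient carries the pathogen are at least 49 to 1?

12

Prior odds = 0.0003/0.9997 = 3/9997.
Combined Bayes factor of the evidence already in hand = 0.4 × 7 × 3.5 = 9.8.
Odds after that evidence = (3/9997) × 9.8 = 147/49985.
Target odds = 49.
Need 2.4ⁿ ≥ 49 ÷ (147/49985) = 49985/3.
2.4¹¹ ≈15216.8 falls short of 49985/3 but 2.4¹² ≈36520.3 reaches it, so n = 12.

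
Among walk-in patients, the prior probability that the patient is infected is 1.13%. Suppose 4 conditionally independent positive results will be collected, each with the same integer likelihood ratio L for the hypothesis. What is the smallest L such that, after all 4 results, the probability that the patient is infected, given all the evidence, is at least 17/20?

5

Prior odds = 0.0113/0.9887 = 113/9887.
Target odds = 0.85/0.15 = 17/3.
Need L⁴ ≥ 17/3 ÷ (113/9887) = 168079/339.
4⁴ = 256 < 168079/339 ≤ 625 = 5⁴, so L = 5.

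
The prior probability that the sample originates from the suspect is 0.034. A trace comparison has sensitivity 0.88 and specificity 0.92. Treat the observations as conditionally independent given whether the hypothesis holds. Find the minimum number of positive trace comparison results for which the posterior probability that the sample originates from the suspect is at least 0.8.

Prior odds: 0.034 ÷ 0.966 = 17/483.
False-positive rate = 1 − 0.92 = 0.08; likelihood ratio of a positive = 0.88/0.08 = 11.
Target posterior odds = 0.8/0.2 = 4.
Require 11ⁿ ≥ 4 ÷ (17/483) = 1932/17.
11¹ = 11 falls short of 1932/17 but 11² = 121 reaches it, so n = 2.

2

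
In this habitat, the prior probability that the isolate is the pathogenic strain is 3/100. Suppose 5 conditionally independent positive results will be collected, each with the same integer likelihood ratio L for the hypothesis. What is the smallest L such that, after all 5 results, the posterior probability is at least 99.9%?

8

Prior odds = 0.03/0.97 = 3/97.
Target odds = 0.999/0.001 = 999.
Need L⁵ ≥ 999 ÷ (3/97) = 32301.
7⁵ = 16807 < 32301 ≤ 32768 = 8⁵, so L = 8.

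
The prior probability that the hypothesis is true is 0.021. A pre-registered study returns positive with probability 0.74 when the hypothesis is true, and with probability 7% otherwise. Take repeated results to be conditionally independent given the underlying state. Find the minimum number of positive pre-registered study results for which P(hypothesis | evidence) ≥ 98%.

4

Prior odds: 0.021 ÷ 0.979 = 21/979.
Likelihood ratio of a positive result = 0.74/0.07 = 74/7.
Target posterior odds = 0.98/0.02 = 49.
Require (74/7)ⁿ ≥ 49 ÷ (21/979) = 6853/3.
(74/7)³ = 405224/343 falls short of 6853/3 but (74/7)⁴ = 29986576/2401 reaches it, so n = 4.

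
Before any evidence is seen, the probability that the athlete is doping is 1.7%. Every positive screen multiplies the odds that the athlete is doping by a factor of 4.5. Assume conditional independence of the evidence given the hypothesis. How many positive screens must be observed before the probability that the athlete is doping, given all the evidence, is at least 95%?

5

Prior odds: 0.017 ÷ 0.983 = 17/983.
Likelihood ratio per positive screen = 4.5.
Target odds: 0.95 ÷ 0.05 = 19.
Require 4.5ⁿ ≥ 19 ÷ (17/983) = 18677/17.
4.5⁴ = 410.0625 falls short of 18677/17 but 4.5⁵ = 1845.28125 reaches it, so n = 5.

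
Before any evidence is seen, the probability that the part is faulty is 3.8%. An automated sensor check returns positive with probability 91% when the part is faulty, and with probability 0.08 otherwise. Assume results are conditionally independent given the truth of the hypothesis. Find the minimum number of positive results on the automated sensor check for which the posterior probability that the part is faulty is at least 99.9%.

Prior odds: 0.038 ÷ 0.962 = 19/481.
Likelihood ratio of a positive result = 0.91/0.08 = 11.375.
Target odds: 0.999 ÷ 0.001 = 999.
Require 11.375ⁿ ≥ 999 ÷ (19/481) = 480519/19.
11.375⁴ = 68574961/4096 falls short of 480519/19 but 11.375⁵ ≈190439 reaches it, so n = 5.

5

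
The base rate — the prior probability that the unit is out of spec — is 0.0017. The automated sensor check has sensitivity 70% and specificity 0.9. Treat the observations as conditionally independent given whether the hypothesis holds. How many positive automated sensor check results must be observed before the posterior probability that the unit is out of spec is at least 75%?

Prior odds = 0.0017/0.9983 = 17/9983.
False-positive rate = 1 − 0.9 = 0.1; likelihood ratio of a positive = 0.7/0.1 = 7.
Target posterior odds = 0.75/0.25 = 3.
Require 7ⁿ ≥ 3 ÷ (17/9983) = 29949/17.
7³ = 343 falls short of 29949/17 but 7⁴ = 2401 reaches it, so n = 4.

4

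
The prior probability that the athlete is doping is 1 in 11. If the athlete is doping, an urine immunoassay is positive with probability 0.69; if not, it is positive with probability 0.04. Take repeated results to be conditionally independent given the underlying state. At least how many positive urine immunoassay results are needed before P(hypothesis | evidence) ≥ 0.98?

Prior odds: (1/11) ÷ (10/11) = 0.1.
Likelihood ratio of a positive = 0.69/0.04 = 17.25.
Target posterior odds = 0.98/0.02 = 49.
Need 0.1 × 17.25ⁿ ≥ 49, i.e. 17.25ⁿ ≥ 490.
17.25² = 297.5625 falls short of 490 but 17.25³ = 5132.953125 reaches it, so n = 3.

3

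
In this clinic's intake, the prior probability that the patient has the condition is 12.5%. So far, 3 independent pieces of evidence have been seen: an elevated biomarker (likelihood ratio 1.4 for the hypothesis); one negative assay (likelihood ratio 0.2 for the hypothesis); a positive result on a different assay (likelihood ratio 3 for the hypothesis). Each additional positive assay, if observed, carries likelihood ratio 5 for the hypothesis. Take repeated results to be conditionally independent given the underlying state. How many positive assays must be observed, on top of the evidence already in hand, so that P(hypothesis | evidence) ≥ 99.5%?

5

Prior odds = 0.125/0.875 = 1/7.
Combined Bayes factor of the evidence already in hand = 1.4 × 0.2 × 3 = 0.84.
Odds after that evidence = (1/7) × 0.84 = 0.12.
Target odds = 0.995/0.005 = 199.
Need 5ⁿ ≥ 199 ÷ 0.12 = 4975/3.
5⁴ = 625 falls short of 4975/3 but 5⁵ = 3125 reaches it, so n = 5.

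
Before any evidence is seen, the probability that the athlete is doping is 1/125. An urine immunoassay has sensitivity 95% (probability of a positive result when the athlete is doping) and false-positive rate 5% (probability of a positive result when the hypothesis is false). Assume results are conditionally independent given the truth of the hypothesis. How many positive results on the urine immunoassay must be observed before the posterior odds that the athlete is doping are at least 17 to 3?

Prior odds: 0.008 ÷ 0.992 = 1/124.
Likelihood ratio of a positive result = 0.95/0.05 = 19.
Target odds = 17/3.
Require 19ⁿ ≥ 17/3 ÷ (1/124) = 2108/3.
19² = 361 falls short of 2108/3 but 19³ = 6859 reaches it, so n = 3.

3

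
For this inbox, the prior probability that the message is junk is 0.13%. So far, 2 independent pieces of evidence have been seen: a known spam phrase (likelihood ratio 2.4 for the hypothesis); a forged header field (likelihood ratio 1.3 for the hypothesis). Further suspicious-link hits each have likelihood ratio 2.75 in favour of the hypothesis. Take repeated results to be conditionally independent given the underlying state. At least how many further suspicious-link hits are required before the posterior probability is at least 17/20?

Prior odds = 0.0013/0.9987 = 13/9987.
Combined Bayes factor of the evidence already in hand = 2.4 × 1.3 = 3.12.
Odds after that evidence = (13/9987) × 3.12 = 338/83225.
Target odds = 0.85/0.15 = 17/3.
Need 2.75ⁿ ≥ 17/3 ÷ (338/83225) = 1414825/1014.
2.75⁷ = 19487171/16384 falls short of 1414825/1014 but 2.75⁸ = 214358881/65536 reaches it, so n = 8.

8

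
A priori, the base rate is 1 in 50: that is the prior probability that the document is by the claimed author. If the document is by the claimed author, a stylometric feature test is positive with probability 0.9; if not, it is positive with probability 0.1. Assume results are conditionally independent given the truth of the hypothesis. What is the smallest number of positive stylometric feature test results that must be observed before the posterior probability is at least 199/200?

Prior odds = 0.02/0.98 = 1/49.
Likelihood ratio of a positive = 0.9/0.1 = 9.
Target odds: 0.995 ÷ 0.005 = 199.
Need (1/49) × 9ⁿ ≥ 199, i.e. 9ⁿ ≥ 9751.
9⁴ = 6561 falls short of 9751 but 9⁵ = 59049 reaches it, so n = 5.

5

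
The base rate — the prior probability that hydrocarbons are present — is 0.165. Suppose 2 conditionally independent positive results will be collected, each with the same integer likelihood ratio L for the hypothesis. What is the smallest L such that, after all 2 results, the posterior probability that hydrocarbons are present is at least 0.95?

Prior odds = 0.165/0.835 = 33/167.
Target odds = 0.95/0.05 = 19.
Need L² ≥ 19 ÷ (33/167) = 3173/33.
9² = 81 < 3173/33 ≤ 100 = 10², so L = 10.

10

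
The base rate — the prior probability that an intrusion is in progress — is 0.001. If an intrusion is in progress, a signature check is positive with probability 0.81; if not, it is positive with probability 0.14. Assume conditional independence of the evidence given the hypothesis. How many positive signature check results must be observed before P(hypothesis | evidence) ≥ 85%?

Prior odds: 0.001 ÷ 0.999 = 1/999.
Likelihood ratio of a positive = 0.81/0.14 = 81/14.
Target posterior odds = 0.85/0.15 = 17/3.
Need (1/999) × (81/14)ⁿ ≥ 17/3, i.e. (81/14)ⁿ ≥ 5661.
(81/14)⁴ = 43046721/38416 falls short of 5661 but (81/14)⁵ ≈6483.13 reaches it, so n = 5.

5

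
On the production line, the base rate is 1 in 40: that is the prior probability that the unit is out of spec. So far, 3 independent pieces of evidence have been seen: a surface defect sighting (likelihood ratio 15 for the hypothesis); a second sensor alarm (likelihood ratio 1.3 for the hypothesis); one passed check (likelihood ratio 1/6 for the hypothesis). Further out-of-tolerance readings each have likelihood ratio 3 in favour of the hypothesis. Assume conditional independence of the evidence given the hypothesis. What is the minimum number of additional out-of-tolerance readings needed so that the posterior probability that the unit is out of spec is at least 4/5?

Prior odds = 0.025/0.975 = 1/39.
Combined Bayes factor of the evidence already in hand = 15 × 1.3 × (1/6) = 3.25.
Odds after that evidence = (1/39) × 3.25 = 1/12.
Target odds = 0.8/0.2 = 4.
Need 3ⁿ ≥ 4 ÷ (1/12) = 48.
3³ = 27 falls short of 48 but 3⁴ = 81 reaches it, so n = 4.

4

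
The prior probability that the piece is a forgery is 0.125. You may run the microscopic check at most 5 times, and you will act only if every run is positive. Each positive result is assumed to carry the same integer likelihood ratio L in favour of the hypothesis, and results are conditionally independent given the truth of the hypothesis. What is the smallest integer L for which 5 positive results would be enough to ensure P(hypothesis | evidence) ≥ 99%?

4

Prior odds = 0.125/0.875 = 1/7.
Target odds = 0.99/0.01 = 99.
Need L⁵ ≥ 99 ÷ (1/7) = 693.
3⁵ = 243 < 693 ≤ 1024 = 4⁵, so L = 4.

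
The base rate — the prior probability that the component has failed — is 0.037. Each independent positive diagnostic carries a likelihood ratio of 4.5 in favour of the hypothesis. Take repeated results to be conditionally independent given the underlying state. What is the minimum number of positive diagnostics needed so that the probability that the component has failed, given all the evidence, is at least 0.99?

6

Prior odds: 0.037 ÷ 0.963 = 37/963.
Likelihood ratio per positive diagnostic = 4.5.
Target posterior odds = 0.99/0.01 = 99.
Require 4.5ⁿ ≥ 99 ÷ (37/963) = 95337/37.
4.5⁵ = 1845.28125 falls short of 95337/37 but 4.5⁶ = 8303.765625 reaches it, so n = 6.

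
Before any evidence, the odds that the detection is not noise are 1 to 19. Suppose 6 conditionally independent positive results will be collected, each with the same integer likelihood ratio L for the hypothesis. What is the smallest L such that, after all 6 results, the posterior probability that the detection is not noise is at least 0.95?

3

Prior odds = 1/19.
Target odds = 0.95/0.05 = 19.
Need L⁶ ≥ 19 ÷ (1/19) = 361.
2⁶ = 64 < 361 ≤ 729 = 3⁶, so L = 3.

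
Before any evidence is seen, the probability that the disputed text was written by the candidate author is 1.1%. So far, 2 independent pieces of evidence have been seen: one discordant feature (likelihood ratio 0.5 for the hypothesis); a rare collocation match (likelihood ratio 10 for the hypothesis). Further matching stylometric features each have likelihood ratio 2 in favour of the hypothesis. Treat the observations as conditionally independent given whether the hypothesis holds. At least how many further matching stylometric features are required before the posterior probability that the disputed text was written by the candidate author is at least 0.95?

Prior odds = 0.011/0.989 = 11/989.
Combined Bayes factor of the evidence already in hand = 0.5 × 10 = 5.
Odds after that evidence = (11/989) × 5 = 55/989.
Target odds = 0.95/0.05 = 19.
Need 2ⁿ ≥ 19 ÷ (55/989) = 18791/55.
2⁸ = 256 falls short of 18791/55 but 2⁹ = 512 reaches it, so n = 9.

9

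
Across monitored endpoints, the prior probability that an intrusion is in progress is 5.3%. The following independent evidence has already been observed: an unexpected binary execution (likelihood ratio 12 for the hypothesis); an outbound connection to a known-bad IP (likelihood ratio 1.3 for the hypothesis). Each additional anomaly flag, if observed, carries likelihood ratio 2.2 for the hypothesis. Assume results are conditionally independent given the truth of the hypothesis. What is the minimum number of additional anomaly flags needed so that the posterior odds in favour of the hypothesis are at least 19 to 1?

4

Prior odds = 0.053/0.947 = 53/947.
Combined Bayes factor of the evidence already in hand = 12 × 1.3 = 15.6.
Odds after that evidence = (53/947) × 15.6 = 4134/4735.
Target odds = 19.
Need 2.2ⁿ ≥ 19 ÷ (4134/4735) = 89965/4134.
2.2³ = 10.648 falls short of 89965/4134 but 2.2⁴ = 23.4256 reaches it, so n = 4.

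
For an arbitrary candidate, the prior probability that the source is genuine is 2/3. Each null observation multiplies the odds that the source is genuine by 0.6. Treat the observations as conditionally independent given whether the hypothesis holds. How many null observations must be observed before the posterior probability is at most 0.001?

Prior odds: (2/3) ÷ (1/3) = 2.
Likelihood ratio per null observation = 0.6.
Target odds: 0.001 ÷ 0.999 = 1/999.
Require 0.6ⁿ ≤ 1/999 ÷ 2 = 1/1998.
0.6¹⁴ ≈0.000783642 is still above 1/1998 but 0.6¹⁵ ≈0.000470185 is at or below it, so n = 15.

15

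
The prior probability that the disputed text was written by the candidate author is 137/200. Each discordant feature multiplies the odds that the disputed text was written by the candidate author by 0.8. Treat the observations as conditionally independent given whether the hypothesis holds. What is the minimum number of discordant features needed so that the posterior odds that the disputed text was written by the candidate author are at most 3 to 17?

12

Prior odds = 0.685/0.315 = 137/63.
Likelihood ratio per discordant feature = 0.8.
Target odds = 3/17.
Need (137/63) × 0.8ⁿ ≤ 3/17, i.e. 0.8ⁿ ≤ 189/2329.
0.8¹¹ = 4194304/48828125 is still above 189/2329 but 0.8¹² = 16777216/244140625 is at or below it, so n = 12.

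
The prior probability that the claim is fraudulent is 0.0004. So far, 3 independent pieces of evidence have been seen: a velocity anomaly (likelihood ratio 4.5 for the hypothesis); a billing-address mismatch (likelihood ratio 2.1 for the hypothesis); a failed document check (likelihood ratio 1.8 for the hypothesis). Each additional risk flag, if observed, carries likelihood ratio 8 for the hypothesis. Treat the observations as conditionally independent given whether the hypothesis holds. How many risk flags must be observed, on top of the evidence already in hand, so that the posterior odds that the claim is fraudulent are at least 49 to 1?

5

Prior odds = 0.0004/0.9996 = 1/2499.
Combined Bayes factor of the evidence already in hand = 4.5 × 2.1 × 1.8 = 17.01.
Odds after that evidence = (1/2499) × 17.01 = 81/11900.
Target odds = 49.
Need 8ⁿ ≥ 49 ÷ (81/11900) = 583100/81.
8⁴ = 4096 falls short of 583100/81 but 8⁵ = 32768 reaches it, so n = 5.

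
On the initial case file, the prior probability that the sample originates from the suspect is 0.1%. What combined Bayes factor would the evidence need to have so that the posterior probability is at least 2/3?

1998

Prior odds = 0.001/0.999 = 1/999.
Target odds = (2/3)/(1/3) = 2.
Required Bayes factor = 2 ÷ (1/999) = 1998.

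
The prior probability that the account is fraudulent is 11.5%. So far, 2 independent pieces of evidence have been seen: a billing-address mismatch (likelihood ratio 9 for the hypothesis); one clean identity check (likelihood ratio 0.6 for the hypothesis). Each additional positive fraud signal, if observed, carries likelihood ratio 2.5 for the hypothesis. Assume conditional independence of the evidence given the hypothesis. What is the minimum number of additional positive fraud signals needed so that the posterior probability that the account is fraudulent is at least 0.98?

Prior odds = 0.115/0.885 = 23/177.
Combined Bayes factor of the evidence already in hand = 9 × 0.6 = 5.4.
Odds after that evidence = (23/177) × 5.4 = 207/295.
Target odds = 0.98/0.02 = 49.
Need 2.5ⁿ ≥ 49 ÷ (207/295) = 14455/207.
2.5⁴ = 39.0625 falls short of 14455/207 but 2.5⁵ = 97.65625 reaches it, so n = 5.

5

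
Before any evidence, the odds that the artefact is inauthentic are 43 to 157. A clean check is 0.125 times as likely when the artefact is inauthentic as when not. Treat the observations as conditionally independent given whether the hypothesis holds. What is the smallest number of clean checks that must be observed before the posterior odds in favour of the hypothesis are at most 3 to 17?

1

Prior odds = 43/157.
Likelihood ratio per clean check = 0.125.
Target odds = 3/17.
Require 0.125ⁿ ≤ 3/17 ÷ (43/157) = 471/731.
0.125¹ = 0.125, which is already at or below the required 471/731; so n = 1.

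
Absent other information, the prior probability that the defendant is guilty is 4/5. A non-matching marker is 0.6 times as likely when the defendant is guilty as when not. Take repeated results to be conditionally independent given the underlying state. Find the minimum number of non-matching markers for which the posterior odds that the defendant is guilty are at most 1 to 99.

Prior odds = 0.8/0.2 = 4.
Likelihood ratio per non-matching marker = 0.6.
Target odds = 1/99.
Require 0.6ⁿ ≤ 1/99 ÷ 4 = 1/396.
0.6¹¹ = 177147/48828125 is still above 1/396 but 0.6¹² = 531441/244140625 is at or below it, so n = 12.

12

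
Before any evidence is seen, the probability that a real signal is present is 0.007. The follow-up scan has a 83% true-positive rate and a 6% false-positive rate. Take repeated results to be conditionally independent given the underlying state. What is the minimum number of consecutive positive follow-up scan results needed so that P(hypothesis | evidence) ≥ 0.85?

3

Prior odds = 0.007/0.993 = 7/993.
Likelihood ratio of a positive result = 0.83/0.06 = 83/6.
Target odds: 0.85 ÷ 0.15 = 17/3.
Require (83/6)ⁿ ≥ 17/3 ÷ (7/993) = 5627/7.
(83/6)² = 6889/36 falls short of 5627/7 but (83/6)³ = 571787/216 reaches it, so n = 3.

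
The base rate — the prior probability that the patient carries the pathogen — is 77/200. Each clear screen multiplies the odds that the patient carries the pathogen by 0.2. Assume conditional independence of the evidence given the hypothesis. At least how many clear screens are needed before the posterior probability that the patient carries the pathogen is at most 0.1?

Prior odds = 0.385/0.615 = 77/123.
Likelihood ratio per clear screen = 0.2.
Target odds: 0.1 ÷ 0.9 = 1/9.
Require 0.2ⁿ ≤ 1/9 ÷ (77/123) = 41/231.
0.2¹ = 0.2 is still above 41/231 but 0.2² = 0.04 is at or below it, so n = 2.

2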